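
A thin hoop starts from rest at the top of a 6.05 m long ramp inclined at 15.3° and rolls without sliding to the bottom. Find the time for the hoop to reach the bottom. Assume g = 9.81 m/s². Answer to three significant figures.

With I = MR², the ratio k = I/(MR²) is 1.
Along the incline Mg sinθ − f = Ma, and torque about the center fR = Iα = kMR²(a/R) gives f = kMa.
Hence a = g sinθ/(1+k) = 9.81×sin15.3°/2 = 1.294 m/s².
With constant a from rest, t = √(2L/a) = √(2·6.05/1.294) ≈ 3.06 s.

t ≈ 3.06 s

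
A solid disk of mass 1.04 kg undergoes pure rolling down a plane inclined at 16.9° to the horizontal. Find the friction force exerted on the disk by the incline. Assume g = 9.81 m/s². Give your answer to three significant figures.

f ≈ 0.989 N

With I = (1/2)MR², the ratio k = I/(MR²) is 0.5.
Translational: Mg sinθ − f = Ma. Rotational about the CM: fR = Iα = kMRa, so f = kMa.
Combining, a = g sinθ/(1+k) and f = kMa = kMg sinθ/(1+k).
f = 0.5 × 1.04 × 9.81 × sin16.9° / 1.5 ≈ 0.989 N.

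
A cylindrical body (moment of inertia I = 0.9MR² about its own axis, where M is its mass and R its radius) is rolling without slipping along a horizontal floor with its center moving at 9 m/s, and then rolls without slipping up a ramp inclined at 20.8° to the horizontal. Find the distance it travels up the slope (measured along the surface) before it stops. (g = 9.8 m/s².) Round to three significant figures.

d ≈ 22.1 m

With I = 0.9MR², the ratio k = I/(MR²) is 0.9.
The rolling condition ω = v/R makes the rotational term ½I(v/R)² = ½kMv², so KE_total = ½(1+k)Mv² = (19/20)Mv².
Setting this equal to Mgh gives the vertical rise h = (1+k)v₀²/(2g) = 1.9×9²/(2×9.8) = 7.852 m.
Along the incline, d = h/sinθ = 7.852/sin20.8° ≈ 22.1 m.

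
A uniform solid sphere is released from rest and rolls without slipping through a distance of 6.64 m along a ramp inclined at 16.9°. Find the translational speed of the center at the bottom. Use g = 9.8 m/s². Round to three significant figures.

With I = (2/5)MR², the ratio k = I/(MR²) is 0.4.
Rolling without slipping gives ω = v/R, so the total kinetic energy is ½Mv² + ½Iω² = ½(1+k)Mv² = (7/10)Mv².
The vertical drop is h = L sinθ = 6.64 × sin16.9° = 1.93 m.
Energy conservation: Mgh = (7/10)Mv², so v = √(2gh/(1+k)) = √(2 × 9.8 × 1.93 / 1.4) ≈ 5.20 m/s.

v ≈ 5.20 m/s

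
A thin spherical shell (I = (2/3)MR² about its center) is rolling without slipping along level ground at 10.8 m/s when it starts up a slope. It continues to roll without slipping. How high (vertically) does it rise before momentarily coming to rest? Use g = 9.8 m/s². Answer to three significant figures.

h ≈ 9.92 m

With I = (2/3)MR², the ratio k = I/(MR²) is 2/3.
The rolling condition ω = v/R makes the rotational term ½I(v/R)² = ½kMv², so KE_total = ½(1+k)Mv² = (5/6)Mv².
At the top the kinetic energy is zero, so (5/6)Mv₀² = Mgh.
Thus h = (1+k)v₀²/(2g) = 1.667 × 10.8² / (2 × 9.8) ≈ 9.92 m.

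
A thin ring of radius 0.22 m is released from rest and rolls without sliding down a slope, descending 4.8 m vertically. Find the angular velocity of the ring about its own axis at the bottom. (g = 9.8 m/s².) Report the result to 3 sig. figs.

With I = MR², the ratio k = I/(MR²) is 1.
The rolling condition ω = v/R makes the rotational term ½I(v/R)² = ½kMv², so KE_total = ½(1+k)Mv² = Mv².
Energy conservation Mgh = ½(1+k)Mv² gives v = √(2gh/(1+k)) = √(2 × 9.8 × 4.8 / 2) = 6.859 m/s.
The angular speed follows from ω = v/R = 6.859/0.22 ≈ 31.2 rad/s.

ω ≈ 31.2 rad/s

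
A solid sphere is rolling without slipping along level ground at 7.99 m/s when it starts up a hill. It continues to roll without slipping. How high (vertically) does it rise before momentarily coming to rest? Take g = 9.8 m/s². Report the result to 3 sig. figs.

Here I = (2/5)MR², so the shape factor k = I/(MR²) = 0.4.
The rolling condition ω = v/R makes the rotational term ½I(v/R)² = ½kMv², so KE_total = ½(1+k)Mv² = (7/10)Mv².
At the top the kinetic energy is zero, so (7/10)Mv₀² = Mgh.
Thus h = (1+k)v₀²/(2g) = 1.4 × 7.99² / (2 × 9.8) ≈ 4.56 m.

h ≈ 4.56 m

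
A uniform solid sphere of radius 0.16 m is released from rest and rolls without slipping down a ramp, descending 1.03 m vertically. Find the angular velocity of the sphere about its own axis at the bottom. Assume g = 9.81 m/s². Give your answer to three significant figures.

With I = (2/5)MR², the ratio k = I/(MR²) is 0.4.
Since it rolls without slipping, ω = v/R and KE = ½Mv² + ½Iω² = ½(1+k)Mv² = (7/10)Mv².
Energy conservation Mgh = ½(1+k)Mv² gives v = √(2gh/(1+k)) = √(2 × 9.81 × 1.03 / 1.4) = 3.799 m/s.
Then ω = v/R = 3.799 / 0.16 ≈ 23.7 rad/s.

ω ≈ 23.7 rad/s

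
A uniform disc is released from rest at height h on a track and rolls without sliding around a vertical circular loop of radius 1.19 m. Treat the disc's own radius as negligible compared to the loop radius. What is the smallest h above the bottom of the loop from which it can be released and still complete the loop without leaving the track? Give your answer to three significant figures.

With I = (1/2)MR², the ratio k = I/(MR²) is 0.5.
At the top of the loop, the minimum-contact condition is Mg = Mv_top²/r, so v_top² = gr.
With ω = v/R, the kinetic energy at speed v is ½(1+k)Mv² = (3/4)Mv².
Energy conservation from release (height h) to the top (height 2r): Mgh = Mg(2r) + (3/4)M·gr.
Thus h_min = 2r + (1+k)r/2 = r(2 + 1.5/2) = 1.19 × 2.75 ≈ 3.27 m.

h_min ≈ 3.27 m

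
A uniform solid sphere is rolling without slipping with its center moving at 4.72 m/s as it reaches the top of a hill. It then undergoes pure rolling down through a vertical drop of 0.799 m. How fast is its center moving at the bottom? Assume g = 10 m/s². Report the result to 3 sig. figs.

The moment of inertia is (2/5)MR², giving k ≡ I/(MR²) = 0.4.
Since it rolls without slipping, ω = v/R and KE = ½Mv² + ½Iω² = ½(1+k)Mv² = (7/10)Mv².
Energy conservation: (7/10)Mv₀² + Mgh = (7/10)Mv², so v² = v₀² + 2gh/(1+k).
v = √(4.72² + 2×10×0.799/1.4) = √33.69 ≈ 5.80 m/s.

v ≈ 5.80 m/s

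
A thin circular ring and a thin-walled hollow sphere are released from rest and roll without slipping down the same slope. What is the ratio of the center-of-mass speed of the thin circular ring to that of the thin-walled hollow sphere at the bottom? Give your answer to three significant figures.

Each satisfies Mgh = ½(1+k)Mv² with k = I/(MR²), so v ∝ 1/√(1+k).
For the thin circular ring k = 1; for the thin-walled hollow sphere k = 2/3.
v₁/v₂ = √((1+k₂)/(1+k₁)) = √(1.667/2) ≈ 0.913.

v_ratio ≈ 0.913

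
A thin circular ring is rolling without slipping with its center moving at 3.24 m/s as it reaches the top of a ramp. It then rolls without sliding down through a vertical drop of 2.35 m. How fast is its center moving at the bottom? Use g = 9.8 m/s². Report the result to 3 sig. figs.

The moment of inertia is MR², giving k ≡ I/(MR²) = 1.
Rolling without slipping gives ω = v/R, so the total kinetic energy is ½Mv² + ½Iω² = ½(1+k)Mv² = Mv².
Energy conservation: Mv₀² + Mgh = Mv², so v² = v₀² + 2gh/(1+k).
v = √(3.24² + 2×9.8×2.35/2) = √33.53 ≈ 5.79 m/s.

v ≈ 5.79 m/s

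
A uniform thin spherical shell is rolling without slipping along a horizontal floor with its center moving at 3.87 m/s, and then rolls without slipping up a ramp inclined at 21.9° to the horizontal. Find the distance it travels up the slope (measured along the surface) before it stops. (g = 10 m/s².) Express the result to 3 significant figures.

d ≈ 3.35 m

For this body I = (2/3)MR², i.e. k = I/(MR²) = 2/3.
Rolling without slipping gives ω = v/R, so the total kinetic energy is ½Mv² + ½Iω² = ½(1+k)Mv² = (5/6)Mv².
Setting this equal to Mgh gives the vertical rise h = (1+k)v₀²/(2g) = 1.667×3.87²/(2×10) = 1.248 m.
Along the incline, d = h/sinθ = 1.248/sin21.9° ≈ 3.35 m.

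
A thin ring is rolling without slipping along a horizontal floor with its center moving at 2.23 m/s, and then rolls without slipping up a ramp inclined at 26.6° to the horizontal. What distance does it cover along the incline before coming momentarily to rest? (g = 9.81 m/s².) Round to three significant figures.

With I = MR², the ratio k = I/(MR²) is 1.
Rolling without slipping gives ω = v/R, so the total kinetic energy is ½Mv² + ½Iω² = ½(1+k)Mv² = Mv².
Setting this equal to Mgh gives the vertical rise h = (1+k)v₀²/(2g) = 2×2.23²/(2×9.81) = 0.5069 m.
Along the incline, d = h/sinθ = 0.5069/sin26.6° ≈ 1.13 m.

d ≈ 1.13 m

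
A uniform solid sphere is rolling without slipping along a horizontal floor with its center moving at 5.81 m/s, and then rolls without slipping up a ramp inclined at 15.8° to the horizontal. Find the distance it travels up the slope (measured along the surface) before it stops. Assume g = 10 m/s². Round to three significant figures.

d ≈ 8.68 m

For this body I = (2/5)MR², i.e. k = I/(MR²) = 0.4.
Pure rolling means v = ωR; then KE = ½Mv² + ½I(v/R)² = ½(1+k)Mv² = (7/10)Mv².
Setting this equal to Mgh gives the vertical rise h = (1+k)v₀²/(2g) = 1.4×5.81²/(2×10) = 2.363 m.
Along the incline, d = h/sinθ = 2.363/sin15.8° ≈ 8.68 m.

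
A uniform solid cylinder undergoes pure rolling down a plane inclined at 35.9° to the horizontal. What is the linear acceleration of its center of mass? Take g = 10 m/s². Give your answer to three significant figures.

For this body I = (1/2)MR², i.e. k = I/(MR²) = 0.5.
Newton's second law down the slope: Mg sinθ − f = Ma. The torque equation fR = Iα (with α = a/R) gives f = kMa.
Eliminating f: Mg sinθ = (1+k)Ma, so a = g sinθ/(1+k) = 10 × sin35.9° / 1.5 ≈ 3.91 m/s².

a ≈ 3.91 m/s²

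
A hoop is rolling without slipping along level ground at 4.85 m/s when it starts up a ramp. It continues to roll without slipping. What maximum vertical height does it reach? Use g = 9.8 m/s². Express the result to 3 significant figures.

h ≈ 2.40 m

For this body I = MR², i.e. k = I/(MR²) = 1.
The rolling condition ω = v/R makes the rotational term ½I(v/R)² = ½kMv², so KE_total = ½(1+k)Mv² = Mv².
All of this converts to potential energy at the highest point: Mv₀² = Mgh.
Thus h = (1+k)v₀²/(2g) = 2 × 4.85² / (2 × 9.8) ≈ 2.40 m.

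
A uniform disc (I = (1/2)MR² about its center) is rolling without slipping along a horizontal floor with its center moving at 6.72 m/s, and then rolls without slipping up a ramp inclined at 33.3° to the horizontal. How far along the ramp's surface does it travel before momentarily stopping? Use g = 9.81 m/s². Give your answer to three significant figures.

d ≈ 6.29 m

With I = (1/2)MR², the ratio k = I/(MR²) is 0.5.
The rolling condition ω = v/R makes the rotational term ½I(v/R)² = ½kMv², so KE_total = ½(1+k)Mv² = (3/4)Mv².
Setting this equal to Mgh gives the vertical rise h = (1+k)v₀²/(2g) = 1.5×6.72²/(2×9.81) = 3.452 m.
The distance along the slope is d = h/sinθ = 3.452/sin33.3° ≈ 6.29 m.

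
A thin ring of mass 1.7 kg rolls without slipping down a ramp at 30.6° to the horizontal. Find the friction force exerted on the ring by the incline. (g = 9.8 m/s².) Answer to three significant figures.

f ≈ 4.24 N

With I = MR², the ratio k = I/(MR²) is 1.
Along the incline Mg sinθ − f = Ma, and torque about the center fR = Iα = kMR²(a/R) gives f = kMa.
Combining, a = g sinθ/(1+k) and f = kMa = kMg sinθ/(1+k).
f = 1 × 1.7 × 9.8 × sin30.6° / 2 ≈ 4.24 N.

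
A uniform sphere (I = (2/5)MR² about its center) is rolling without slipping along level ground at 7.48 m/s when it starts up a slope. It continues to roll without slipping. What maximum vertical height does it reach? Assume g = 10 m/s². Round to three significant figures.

The moment of inertia is (2/5)MR², giving k ≡ I/(MR²) = 0.4.
Rolling without slipping gives ω = v/R, so the total kinetic energy is ½Mv² + ½Iω² = ½(1+k)Mv² = (7/10)Mv².
All of this converts to potential energy at the highest point: (7/10)Mv₀² = Mgh.
Thus h = (1+k)v₀²/(2g) = 1.4 × 7.48² / (2 × 10) ≈ 3.92 m.

h ≈ 3.92 m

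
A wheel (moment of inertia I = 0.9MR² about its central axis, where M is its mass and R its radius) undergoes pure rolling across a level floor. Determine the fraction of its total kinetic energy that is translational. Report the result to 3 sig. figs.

fraction ≈ 0.526

For this body I = 0.9MR², i.e. k = I/(MR²) = 0.9.
Since ω = v/R, the translational part is ½Mv² and the rotational part is ½I(v/R)² = ½kMv²; the total is ½(1+k)Mv².
The translational fraction is therefore 1/(1+k) = 1/1.9 ≈ 0.526.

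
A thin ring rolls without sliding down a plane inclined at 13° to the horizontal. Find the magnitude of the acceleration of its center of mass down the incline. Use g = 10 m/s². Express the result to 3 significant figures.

Here I = MR², so the shape factor k = I/(MR²) = 1.
Translational: Mg sinθ − f = Ma. Rotational about the CM: fR = Iα = kMRa, so f = kMa.
Eliminating f: Mg sinθ = (1+k)Ma, so a = g sinθ/(1+k) = 10 × sin13° / 2 ≈ 1.12 m/s².

a ≈ 1.12 m/s²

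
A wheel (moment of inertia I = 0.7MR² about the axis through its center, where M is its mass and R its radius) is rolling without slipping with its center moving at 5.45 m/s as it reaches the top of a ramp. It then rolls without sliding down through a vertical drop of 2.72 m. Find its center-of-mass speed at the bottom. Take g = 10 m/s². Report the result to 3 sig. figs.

The moment of inertia is 0.7MR², giving k ≡ I/(MR²) = 0.7.
Pure rolling means v = ωR; then KE = ½Mv² + ½I(v/R)² = ½(1+k)Mv² = (17/20)Mv².
Energy conservation: (17/20)Mv₀² + Mgh = (17/20)Mv², so v² = v₀² + 2gh/(1+k).
v = √(5.45² + 2×10×2.72/1.7) = √61.7 ≈ 7.86 m/s.

v ≈ 7.86 m/s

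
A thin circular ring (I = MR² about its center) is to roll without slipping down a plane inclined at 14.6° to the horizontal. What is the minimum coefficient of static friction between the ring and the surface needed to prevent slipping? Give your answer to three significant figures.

With I = MR², the ratio k = I/(MR²) is 1.
Translational: Mg sinθ − f = Ma. Rotational about the CM: fR = Iα = kMRa, so f = kMa.
These give a = g sinθ/(1+k) and the required friction f = kMg sinθ/(1+k).
With N = Mg cosθ, the no-slip condition f ≤ μN gives μ_min = f/N = k tanθ/(1+k).
μ_min = 1 × tan14.6° / 2 ≈ 0.130.

μ_min ≈ 0.130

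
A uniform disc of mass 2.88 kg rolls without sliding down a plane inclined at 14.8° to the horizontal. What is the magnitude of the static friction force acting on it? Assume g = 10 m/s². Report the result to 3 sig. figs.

f ≈ 2.45 N

The moment of inertia is (1/2)MR², giving k ≡ I/(MR²) = 0.5.
Translational: Mg sinθ − f = Ma. Rotational about the CM: fR = Iα = kMRa, so f = kMa.
Combining, a = g sinθ/(1+k) and f = kMa = kMg sinθ/(1+k).
f = 0.5 × 2.88 × 10 × sin14.8° / 1.5 ≈ 2.45 N.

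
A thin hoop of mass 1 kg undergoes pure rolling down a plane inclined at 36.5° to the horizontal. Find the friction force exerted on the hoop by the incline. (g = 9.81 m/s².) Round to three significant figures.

For this body I = MR², i.e. k = I/(MR²) = 1.
Translational: Mg sinθ − f = Ma. Rotational about the CM: fR = Iα = kMRa, so f = kMa.
Combining, a = g sinθ/(1+k) and f = kMa = kMg sinθ/(1+k).
f = 1 × 1 × 9.81 × sin36.5° / 2 ≈ 2.92 N.

f ≈ 2.92 N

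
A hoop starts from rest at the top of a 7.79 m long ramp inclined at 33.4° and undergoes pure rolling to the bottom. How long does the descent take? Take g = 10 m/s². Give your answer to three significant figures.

For this body I = MR², i.e. k = I/(MR²) = 1.
Newton's second law down the slope: Mg sinθ − f = Ma. The torque equation fR = Iα (with α = a/R) gives f = kMa.
Hence a = g sinθ/(1+k) = 10×sin33.4°/2 = 2.752 m/s².
Starting from rest, L = ½at², so t = √(2L/a) = √(2×7.79/2.752) ≈ 2.38 s.

t ≈ 2.38 s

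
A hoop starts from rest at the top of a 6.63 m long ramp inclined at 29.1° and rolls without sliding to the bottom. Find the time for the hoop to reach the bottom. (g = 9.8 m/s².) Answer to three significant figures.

Here I = MR², so the shape factor k = I/(MR²) = 1.
Newton's second law down the slope: Mg sinθ − f = Ma. The torque equation fR = Iα (with α = a/R) gives f = kMa.
Hence a = g sinθ/(1+k) = 9.8×sin29.1°/2 = 2.383 m/s².
With constant a from rest, t = √(2L/a) = √(2·6.63/2.383) ≈ 2.36 s.

t ≈ 2.36 s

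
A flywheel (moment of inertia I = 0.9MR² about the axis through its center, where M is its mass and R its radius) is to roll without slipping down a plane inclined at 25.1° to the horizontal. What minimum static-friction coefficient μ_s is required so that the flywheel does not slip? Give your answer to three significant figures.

With I = 0.9MR², the ratio k = I/(MR²) is 0.9.
Translational: Mg sinθ − f = Ma. Rotational about the CM: fR = Iα = kMRa, so f = kMa.
These give a = g sinθ/(1+k) and the required friction f = kMg sinθ/(1+k).
With N = Mg cosθ, the no-slip condition f ≤ μN gives μ_min = f/N = k tanθ/(1+k).
μ_min = 0.9 × tan25.1° / 1.9 ≈ 0.222.

μ_min ≈ 0.222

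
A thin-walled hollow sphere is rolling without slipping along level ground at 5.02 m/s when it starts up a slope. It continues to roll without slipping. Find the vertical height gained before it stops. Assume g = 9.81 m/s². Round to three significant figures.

h ≈ 2.14 m

For this body I = (2/3)MR², i.e. k = I/(MR²) = 2/3.
Pure rolling means v = ωR; then KE = ½Mv² + ½I(v/R)² = ½(1+k)Mv² = (5/6)Mv².
All of this converts to potential energy at the highest point: (5/6)Mv₀² = Mgh.
Thus h = (1+k)v₀²/(2g) = 1.667 × 5.02² / (2 × 9.81) ≈ 2.14 m.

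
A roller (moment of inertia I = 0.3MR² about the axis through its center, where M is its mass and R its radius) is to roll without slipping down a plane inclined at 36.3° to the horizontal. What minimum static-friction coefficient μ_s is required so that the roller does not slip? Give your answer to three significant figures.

μ_min ≈ 0.170

With I = 0.3MR², the ratio k = I/(MR²) is 0.3.
Translational: Mg sinθ − f = Ma. Rotational about the CM: fR = Iα = kMRa, so f = kMa.
These give a = g sinθ/(1+k) and the required friction f = kMg sinθ/(1+k).
The normal force is N = Mg cosθ, so μ_min = f/N = k tanθ/(1+k).
μ_min = 0.3 × tan36.3° / 1.3 ≈ 0.170.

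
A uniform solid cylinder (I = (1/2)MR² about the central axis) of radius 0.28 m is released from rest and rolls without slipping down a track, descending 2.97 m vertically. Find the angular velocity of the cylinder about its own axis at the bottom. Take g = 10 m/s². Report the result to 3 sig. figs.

For this body I = (1/2)MR², i.e. k = I/(MR²) = 0.5.
Pure rolling means v = ωR; then KE = ½Mv² + ½I(v/R)² = ½(1+k)Mv² = (3/4)Mv².
Energy conservation Mgh = ½(1+k)Mv² gives v = √(2gh/(1+k)) = √(2 × 10 × 2.97 / 1.5) = 6.293 m/s.
The angular speed follows from ω = v/R = 6.293/0.28 ≈ 22.5 rad/s.

ω ≈ 22.5 rad/s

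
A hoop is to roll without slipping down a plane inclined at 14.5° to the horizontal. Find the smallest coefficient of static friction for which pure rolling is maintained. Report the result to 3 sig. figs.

μ_min ≈ 0.129

Here I = MR², so the shape factor k = I/(MR²) = 1.
Translational: Mg sinθ − f = Ma. Rotational about the CM: fR = Iα = kMRa, so f = kMa.
These give a = g sinθ/(1+k) and the required friction f = kMg sinθ/(1+k).
The normal force is N = Mg cosθ, so μ_min = f/N = k tanθ/(1+k).
μ_min = 1 × tan14.5° / 2 ≈ 0.129.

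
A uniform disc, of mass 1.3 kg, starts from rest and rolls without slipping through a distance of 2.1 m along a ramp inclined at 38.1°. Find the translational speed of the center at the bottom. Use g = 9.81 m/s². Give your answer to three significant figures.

With I = (1/2)MR², the ratio k = I/(MR²) is 0.5.
Since it rolls without slipping, ω = v/R and KE = ½Mv² + ½Iω² = ½(1+k)Mv² = (3/4)Mv².
The vertical drop is h = L sinθ = 2.1 × sin38.1° = 1.296 m.
Energy conservation: Mgh = (3/4)Mv², so v = √(2gh/(1+k)) = √(2 × 9.81 × 1.296 / 1.5) ≈ 4.12 m/s.

v ≈ 4.12 m/s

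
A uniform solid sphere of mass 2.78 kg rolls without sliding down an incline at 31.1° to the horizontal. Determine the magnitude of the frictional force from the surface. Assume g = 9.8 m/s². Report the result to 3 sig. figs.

f ≈ 4.02 N

For this body I = (2/5)MR², i.e. k = I/(MR²) = 0.4.
Translational: Mg sinθ − f = Ma. Rotational about the CM: fR = Iα = kMRa, so f = kMa.
Combining, a = g sinθ/(1+k) and f = kMa = kMg sinθ/(1+k).
f = 0.4 × 2.78 × 9.8 × sin31.1° / 1.4 ≈ 4.02 N.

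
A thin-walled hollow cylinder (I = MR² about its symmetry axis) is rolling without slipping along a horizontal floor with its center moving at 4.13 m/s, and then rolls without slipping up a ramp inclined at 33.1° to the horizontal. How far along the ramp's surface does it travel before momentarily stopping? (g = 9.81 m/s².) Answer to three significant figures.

For this body I = MR², i.e. k = I/(MR²) = 1.
Since it rolls without slipping, ω = v/R and KE = ½Mv² + ½Iω² = ½(1+k)Mv² = Mv².
Setting this equal to Mgh gives the vertical rise h = (1+k)v₀²/(2g) = 2×4.13²/(2×9.81) = 1.739 m.
Along the incline, d = h/sinθ = 1.739/sin33.1° ≈ 3.18 m.

d ≈ 3.18 m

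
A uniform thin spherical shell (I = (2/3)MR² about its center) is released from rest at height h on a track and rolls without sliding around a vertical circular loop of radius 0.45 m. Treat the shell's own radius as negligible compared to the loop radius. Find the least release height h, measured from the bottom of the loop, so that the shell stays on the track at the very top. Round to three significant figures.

The moment of inertia is (2/3)MR², giving k ≡ I/(MR²) = 2/3.
At the top, contact is just lost when gravity alone supplies the centripetal force: Mg = Mv_top²/r, i.e. v_top² = gr.
With ω = v/R, the kinetic energy at speed v is ½(1+k)Mv² = (5/6)Mv².
Energy conservation from release (height h) to the top (height 2r): Mgh = Mg(2r) + (5/6)M·gr.
Thus h_min = 2r + (1+k)r/2 = r(2 + 1.667/2) = 0.45 × 2.833 ≈ 1.28 m.

h_min ≈ 1.28 m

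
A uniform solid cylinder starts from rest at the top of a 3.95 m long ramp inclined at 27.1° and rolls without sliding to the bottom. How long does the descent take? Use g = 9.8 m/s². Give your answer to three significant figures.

t ≈ 1.63 s

With I = (1/2)MR², the ratio k = I/(MR²) is 0.5.
Along the incline Mg sinθ − f = Ma, and torque about the center fR = Iα = kMR²(a/R) gives f = kMa.
Hence a = g sinθ/(1+k) = 9.8×sin27.1°/1.5 = 2.976 m/s².
Starting from rest, L = ½at², so t = √(2L/a) = √(2×3.95/2.976) ≈ 1.63 s.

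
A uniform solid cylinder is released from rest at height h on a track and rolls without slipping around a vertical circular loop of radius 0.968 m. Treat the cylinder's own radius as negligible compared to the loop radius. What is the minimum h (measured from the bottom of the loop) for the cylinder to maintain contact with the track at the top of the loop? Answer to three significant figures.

h_min ≈ 2.66 m

The moment of inertia is (1/2)MR², giving k ≡ I/(MR²) = 0.5.
At the top, contact is just lost when gravity alone supplies the centripetal force: Mg = Mv_top²/r, i.e. v_top² = gr.
With ω = v/R, the kinetic energy at speed v is ½(1+k)Mv² = (3/4)Mv².
Energy conservation from release (height h) to the top (height 2r): Mgh = Mg(2r) + (3/4)M·gr.
Thus h_min = 2r + (1+k)r/2 = r(2 + 1.5/2) = 0.968 × 2.75 ≈ 2.66 m.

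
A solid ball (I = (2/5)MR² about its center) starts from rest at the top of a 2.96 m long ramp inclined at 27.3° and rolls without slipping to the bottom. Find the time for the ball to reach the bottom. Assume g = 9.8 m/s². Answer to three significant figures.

t ≈ 1.36 s

For this body I = (2/5)MR², i.e. k = I/(MR²) = 0.4.
Along the incline Mg sinθ − f = Ma, and torque about the center fR = Iα = kMR²(a/R) gives f = kMa.
Hence a = g sinθ/(1+k) = 9.8×sin27.3°/1.4 = 3.211 m/s².
With constant a from rest, t = √(2L/a) = √(2·2.96/3.211) ≈ 1.36 s.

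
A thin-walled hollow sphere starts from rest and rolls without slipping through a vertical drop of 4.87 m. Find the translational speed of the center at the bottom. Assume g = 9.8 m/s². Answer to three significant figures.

Here I = (2/3)MR², so the shape factor k = I/(MR²) = 2/3.
The rolling condition ω = v/R makes the rotational term ½I(v/R)² = ½kMv², so KE_total = ½(1+k)Mv² = (5/6)Mv².
Setting Mgh = (5/6)Mv² gives v = √(2gh/(1+k)) = √(2·9.8·4.87/1.667) ≈ 7.57 m/s.

v ≈ 7.57 m/s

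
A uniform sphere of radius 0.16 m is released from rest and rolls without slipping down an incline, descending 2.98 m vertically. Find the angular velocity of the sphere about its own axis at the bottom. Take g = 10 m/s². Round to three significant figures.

With I = (2/5)MR², the ratio k = I/(MR²) is 0.4.
The rolling condition ω = v/R makes the rotational term ½I(v/R)² = ½kMv², so KE_total = ½(1+k)Mv² = (7/10)Mv².
Energy conservation Mgh = ½(1+k)Mv² gives v = √(2gh/(1+k)) = √(2 × 10 × 2.98 / 1.4) = 6.525 m/s.
The angular speed follows from ω = v/R = 6.525/0.16 ≈ 40.8 rad/s.

ω ≈ 40.8 rad/s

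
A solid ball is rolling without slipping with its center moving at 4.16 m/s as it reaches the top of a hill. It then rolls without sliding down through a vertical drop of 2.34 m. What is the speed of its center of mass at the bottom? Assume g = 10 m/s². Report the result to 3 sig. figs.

v ≈ 7.12 m/s

With I = (2/5)MR², the ratio k = I/(MR²) is 0.4.
Rolling without slipping gives ω = v/R, so the total kinetic energy is ½Mv² + ½Iω² = ½(1+k)Mv² = (7/10)Mv².
Conserving energy between top and bottom: (7/10)Mv² = (7/10)Mv₀² + Mgh, hence v² = v₀² + 2gh/(1+k).
v = √(4.16² + 2×10×2.34/1.4) = √50.73 ≈ 7.12 m/s.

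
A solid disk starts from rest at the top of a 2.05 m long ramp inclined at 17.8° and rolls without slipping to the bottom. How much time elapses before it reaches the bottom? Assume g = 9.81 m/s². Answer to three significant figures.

For this body I = (1/2)MR², i.e. k = I/(MR²) = 0.5.
Along the incline Mg sinθ − f = Ma, and torque about the center fR = Iα = kMR²(a/R) gives f = kMa.
Hence a = g sinθ/(1+k) = 9.81×sin17.8°/1.5 = 1.999 m/s².
Starting from rest, L = ½at², so t = √(2L/a) = √(2×2.05/1.999) ≈ 1.43 s.

t ≈ 1.43 s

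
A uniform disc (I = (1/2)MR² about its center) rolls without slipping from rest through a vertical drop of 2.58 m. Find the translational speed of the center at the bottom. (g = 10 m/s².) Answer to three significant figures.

v ≈ 5.87 m/s

Here I = (1/2)MR², so the shape factor k = I/(MR²) = 0.5.
The rolling condition ω = v/R makes the rotational term ½I(v/R)² = ½kMv², so KE_total = ½(1+k)Mv² = (3/4)Mv².
Energy conservation: Mgh = (3/4)Mv², so v = √(2gh/(1+k)) = √(2 × 10 × 2.58 / 1.5) ≈ 5.87 m/s.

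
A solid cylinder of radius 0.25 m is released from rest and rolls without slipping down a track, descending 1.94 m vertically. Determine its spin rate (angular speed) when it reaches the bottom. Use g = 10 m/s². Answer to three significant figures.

ω ≈ 20.3 rad/s

With I = (1/2)MR², the ratio k = I/(MR²) is 0.5.
Pure rolling means v = ωR; then KE = ½Mv² + ½I(v/R)² = ½(1+k)Mv² = (3/4)Mv².
Energy conservation Mgh = ½(1+k)Mv² gives v = √(2gh/(1+k)) = √(2 × 10 × 1.94 / 1.5) = 5.086 m/s.
Then ω = v/R = 5.086 / 0.25 ≈ 20.3 rad/s.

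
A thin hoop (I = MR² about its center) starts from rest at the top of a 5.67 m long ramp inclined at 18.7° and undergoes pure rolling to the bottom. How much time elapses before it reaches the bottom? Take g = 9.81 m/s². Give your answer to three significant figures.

t ≈ 2.69 s

With I = MR², the ratio k = I/(MR²) is 1.
Translational: Mg sinθ − f = Ma. Rotational about the CM: fR = Iα = kMRa, so f = kMa.
Hence a = g sinθ/(1+k) = 9.81×sin18.7°/2 = 1.573 m/s².
With constant a from rest, t = √(2L/a) = √(2·5.67/1.573) ≈ 2.69 s.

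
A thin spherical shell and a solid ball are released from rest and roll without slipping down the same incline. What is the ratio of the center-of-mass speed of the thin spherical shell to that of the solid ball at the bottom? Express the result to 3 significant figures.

v_ratio ≈ 0.917

Each satisfies Mgh = ½(1+k)Mv² with k = I/(MR²), so v ∝ 1/√(1+k).
For the thin spherical shell k = 2/3; for the solid ball k = 0.4.
v₁/v₂ = √((1+k₂)/(1+k₁)) = √(1.4/1.667) ≈ 0.917.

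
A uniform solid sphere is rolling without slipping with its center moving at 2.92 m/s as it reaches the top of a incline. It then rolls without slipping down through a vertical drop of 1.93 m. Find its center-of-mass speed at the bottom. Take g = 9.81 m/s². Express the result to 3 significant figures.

For this body I = (2/5)MR², i.e. k = I/(MR²) = 0.4.
Rolling without slipping gives ω = v/R, so the total kinetic energy is ½Mv² + ½Iω² = ½(1+k)Mv² = (7/10)Mv².
Energy conservation: (7/10)Mv₀² + Mgh = (7/10)Mv², so v² = v₀² + 2gh/(1+k).
v = √(2.92² + 2×9.81×1.93/1.4) = √35.57 ≈ 5.96 m/s.

v ≈ 5.96 m/s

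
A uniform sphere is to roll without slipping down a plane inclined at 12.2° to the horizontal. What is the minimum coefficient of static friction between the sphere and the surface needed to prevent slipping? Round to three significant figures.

The moment of inertia is (2/5)MR², giving k ≡ I/(MR²) = 0.4.
Newton's second law down the slope: Mg sinθ − f = Ma. The torque equation fR = Iα (with α = a/R) gives f = kMa.
These give a = g sinθ/(1+k) and the required friction f = kMg sinθ/(1+k).
With N = Mg cosθ, the no-slip condition f ≤ μN gives μ_min = f/N = k tanθ/(1+k).
μ_min = 0.4 × tan12.2° / 1.4 ≈ 0.0618.

μ_min ≈ 0.0618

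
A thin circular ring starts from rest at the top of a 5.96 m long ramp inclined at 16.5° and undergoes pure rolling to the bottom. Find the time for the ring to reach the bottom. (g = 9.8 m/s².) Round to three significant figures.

t ≈ 2.93 s

The moment of inertia is MR², giving k ≡ I/(MR²) = 1.
Along the incline Mg sinθ − f = Ma, and torque about the center fR = Iα = kMR²(a/R) gives f = kMa.
Hence a = g sinθ/(1+k) = 9.8×sin16.5°/2 = 1.392 m/s².
With constant a from rest, t = √(2L/a) = √(2·5.96/1.392) ≈ 2.93 s.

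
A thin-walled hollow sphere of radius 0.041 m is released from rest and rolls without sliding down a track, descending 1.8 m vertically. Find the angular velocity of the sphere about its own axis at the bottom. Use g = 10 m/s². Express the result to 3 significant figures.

With I = (2/3)MR², the ratio k = I/(MR²) is 2/3.
Since it rolls without slipping, ω = v/R and KE = ½Mv² + ½Iω² = ½(1+k)Mv² = (5/6)Mv².
Energy conservation Mgh = ½(1+k)Mv² gives v = √(2gh/(1+k)) = √(2 × 10 × 1.8 / 1.667) = 4.648 m/s.
Then ω = v/R = 4.648 / 0.041 ≈ 113 rad/s.

ω ≈ 113 rad/s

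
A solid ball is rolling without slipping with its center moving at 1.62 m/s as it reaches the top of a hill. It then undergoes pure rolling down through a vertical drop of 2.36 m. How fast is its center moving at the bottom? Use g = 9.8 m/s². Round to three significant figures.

v ≈ 5.97 m/s

For this body I = (2/5)MR², i.e. k = I/(MR²) = 0.4.
Pure rolling means v = ωR; then KE = ½Mv² + ½I(v/R)² = ½(1+k)Mv² = (7/10)Mv².
Energy conservation: (7/10)Mv₀² + Mgh = (7/10)Mv², so v² = v₀² + 2gh/(1+k).
v = √(1.62² + 2×9.8×2.36/1.4) = √35.66 ≈ 5.97 m/s.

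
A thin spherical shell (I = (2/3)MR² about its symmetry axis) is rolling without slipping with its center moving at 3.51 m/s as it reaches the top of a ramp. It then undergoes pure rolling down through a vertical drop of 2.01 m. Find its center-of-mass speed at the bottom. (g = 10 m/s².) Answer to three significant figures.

v ≈ 6.04 m/s

The moment of inertia is (2/3)MR², giving k ≡ I/(MR²) = 2/3.
Rolling without slipping gives ω = v/R, so the total kinetic energy is ½Mv² + ½Iω² = ½(1+k)Mv² = (5/6)Mv².
Conserving energy between top and bottom: (5/6)Mv² = (5/6)Mv₀² + Mgh, hence v² = v₀² + 2gh/(1+k).
v = √(3.51² + 2×10×2.01/1.667) = √36.44 ≈ 6.04 m/s.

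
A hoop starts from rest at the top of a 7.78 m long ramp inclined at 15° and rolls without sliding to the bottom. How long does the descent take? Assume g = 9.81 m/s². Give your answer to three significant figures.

t ≈ 3.50 s

For this body I = MR², i.e. k = I/(MR²) = 1.
Along the incline Mg sinθ − f = Ma, and torque about the center fR = Iα = kMR²(a/R) gives f = kMa.
Hence a = g sinθ/(1+k) = 9.81×sin15°/2 = 1.27 m/s².
With constant a from rest, t = √(2L/a) = √(2·7.78/1.27) ≈ 3.50 s.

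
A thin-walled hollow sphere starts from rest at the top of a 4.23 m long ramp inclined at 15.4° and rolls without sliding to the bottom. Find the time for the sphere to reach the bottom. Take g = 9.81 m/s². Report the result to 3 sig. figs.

Here I = (2/3)MR², so the shape factor k = I/(MR²) = 2/3.
Newton's second law down the slope: Mg sinθ − f = Ma. The torque equation fR = Iα (with α = a/R) gives f = kMa.
Hence a = g sinθ/(1+k) = 9.81×sin15.4°/1.667 = 1.563 m/s².
With constant a from rest, t = √(2L/a) = √(2·4.23/1.563) ≈ 2.33 s.

t ≈ 2.33 s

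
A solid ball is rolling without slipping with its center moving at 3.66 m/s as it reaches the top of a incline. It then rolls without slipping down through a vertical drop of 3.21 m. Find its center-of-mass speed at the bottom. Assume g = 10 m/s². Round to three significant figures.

Here I = (2/5)MR², so the shape factor k = I/(MR²) = 0.4.
The rolling condition ω = v/R makes the rotational term ½I(v/R)² = ½kMv², so KE_total = ½(1+k)Mv² = (7/10)Mv².
Energy conservation: (7/10)Mv₀² + Mgh = (7/10)Mv², so v² = v₀² + 2gh/(1+k).
v = √(3.66² + 2×10×3.21/1.4) = √59.25 ≈ 7.70 m/s.

v ≈ 7.70 m/s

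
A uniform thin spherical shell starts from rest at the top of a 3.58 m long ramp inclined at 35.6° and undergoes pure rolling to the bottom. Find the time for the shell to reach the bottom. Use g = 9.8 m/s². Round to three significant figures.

t ≈ 1.45 s

For this body I = (2/3)MR², i.e. k = I/(MR²) = 2/3.
Translational: Mg sinθ − f = Ma. Rotational about the CM: fR = Iα = kMRa, so f = kMa.
Hence a = g sinθ/(1+k) = 9.8×sin35.6°/1.667 = 3.423 m/s².
Starting from rest, L = ½at², so t = √(2L/a) = √(2×3.58/3.423) ≈ 1.45 s.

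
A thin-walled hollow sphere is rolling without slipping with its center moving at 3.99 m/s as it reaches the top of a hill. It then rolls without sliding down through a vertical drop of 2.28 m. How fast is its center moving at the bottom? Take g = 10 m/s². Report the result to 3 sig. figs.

v ≈ 6.58 m/s

With I = (2/3)MR², the ratio k = I/(MR²) is 2/3.
The rolling condition ω = v/R makes the rotational term ½I(v/R)² = ½kMv², so KE_total = ½(1+k)Mv² = (5/6)Mv².
Energy conservation: (5/6)Mv₀² + Mgh = (5/6)Mv², so v² = v₀² + 2gh/(1+k).
v = √(3.99² + 2×10×2.28/1.667) = √43.28 ≈ 6.58 m/s.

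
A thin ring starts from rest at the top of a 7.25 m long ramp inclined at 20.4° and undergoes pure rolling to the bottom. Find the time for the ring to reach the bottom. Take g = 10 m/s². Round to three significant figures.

t ≈ 2.88 s

For this body I = MR², i.e. k = I/(MR²) = 1.
Along the incline Mg sinθ − f = Ma, and torque about the center fR = Iα = kMR²(a/R) gives f = kMa.
Hence a = g sinθ/(1+k) = 10×sin20.4°/2 = 1.743 m/s².
With constant a from rest, t = √(2L/a) = √(2·7.25/1.743) ≈ 2.88 s.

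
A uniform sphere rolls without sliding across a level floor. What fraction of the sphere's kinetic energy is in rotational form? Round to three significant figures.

With I = (2/5)MR², the ratio k = I/(MR²) is 0.4.
Since ω = v/R, the translational part is ½Mv² and the rotational part is ½I(v/R)² = ½kMv²; the total is ½(1+k)Mv².
The rotational fraction is therefore k/(1+k) = 0.4/1.4 ≈ 0.286.

fraction ≈ 0.286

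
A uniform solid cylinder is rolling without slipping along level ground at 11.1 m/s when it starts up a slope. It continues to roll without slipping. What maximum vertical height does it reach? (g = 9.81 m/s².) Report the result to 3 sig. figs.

Here I = (1/2)MR², so the shape factor k = I/(MR²) = 0.5.
Since it rolls without slipping, ω = v/R and KE = ½Mv² + ½Iω² = ½(1+k)Mv² = (3/4)Mv².
At the top the kinetic energy is zero, so (3/4)Mv₀² = Mgh.
Thus h = (1+k)v₀²/(2g) = 1.5 × 11.1² / (2 × 9.81) ≈ 9.42 m.

h ≈ 9.42 m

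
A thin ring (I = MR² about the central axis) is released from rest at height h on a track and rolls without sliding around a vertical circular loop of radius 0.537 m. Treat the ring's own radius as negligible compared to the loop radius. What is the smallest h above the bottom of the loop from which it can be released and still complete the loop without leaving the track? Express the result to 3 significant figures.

The moment of inertia is MR², giving k ≡ I/(MR²) = 1.
At the top, contact is just lost when gravity alone supplies the centripetal force: Mg = Mv_top²/r, i.e. v_top² = gr.
With ω = v/R, the kinetic energy at speed v is ½(1+k)Mv² = Mv².
Energy conservation from release (height h) to the top (height 2r): Mgh = Mg(2r) + M·gr.
Thus h_min = 2r + (1+k)r/2 = r(2 + 2/2) = 0.537 × 3 ≈ 1.61 m.

h_min ≈ 1.61 m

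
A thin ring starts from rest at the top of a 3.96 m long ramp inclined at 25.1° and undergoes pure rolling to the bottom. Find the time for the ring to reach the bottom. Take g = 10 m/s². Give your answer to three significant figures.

t ≈ 1.93 s

With I = MR², the ratio k = I/(MR²) is 1.
Translational: Mg sinθ − f = Ma. Rotational about the CM: fR = Iα = kMRa, so f = kMa.
Hence a = g sinθ/(1+k) = 10×sin25.1°/2 = 2.121 m/s².
Starting from rest, L = ½at², so t = √(2L/a) = √(2×3.96/2.121) ≈ 1.93 s.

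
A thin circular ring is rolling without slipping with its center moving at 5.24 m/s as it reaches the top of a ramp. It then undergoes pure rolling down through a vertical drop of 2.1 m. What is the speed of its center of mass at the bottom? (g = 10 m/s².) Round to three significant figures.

For this body I = MR², i.e. k = I/(MR²) = 1.
Pure rolling means v = ωR; then KE = ½Mv² + ½I(v/R)² = ½(1+k)Mv² = Mv².
Conserving energy between top and bottom: Mv² = Mv₀² + Mgh, hence v² = v₀² + 2gh/(1+k).
v = √(5.24² + 2×10×2.1/2) = √48.46 ≈ 6.96 m/s.

v ≈ 6.96 m/s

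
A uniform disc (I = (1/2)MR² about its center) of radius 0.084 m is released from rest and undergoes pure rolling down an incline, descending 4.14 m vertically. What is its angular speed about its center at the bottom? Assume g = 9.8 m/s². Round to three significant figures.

ω ≈ 87.6 rad/s

Here I = (1/2)MR², so the shape factor k = I/(MR²) = 0.5.
Pure rolling means v = ωR; then KE = ½Mv² + ½I(v/R)² = ½(1+k)Mv² = (3/4)Mv².
Energy conservation Mgh = ½(1+k)Mv² gives v = √(2gh/(1+k)) = √(2 × 9.8 × 4.14 / 1.5) = 7.355 m/s.
Then ω = v/R = 7.355 / 0.084 ≈ 87.6 rad/s.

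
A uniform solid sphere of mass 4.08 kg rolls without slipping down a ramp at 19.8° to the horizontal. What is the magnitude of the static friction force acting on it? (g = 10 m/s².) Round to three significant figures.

f ≈ 3.95 N

Here I = (2/5)MR², so the shape factor k = I/(MR²) = 0.4.
Along the incline Mg sinθ − f = Ma, and torque about the center fR = Iα = kMR²(a/R) gives f = kMa.
Combining, a = g sinθ/(1+k) and f = kMa = kMg sinθ/(1+k).
f = 0.4 × 4.08 × 10 × sin19.8° / 1.4 ≈ 3.95 N.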